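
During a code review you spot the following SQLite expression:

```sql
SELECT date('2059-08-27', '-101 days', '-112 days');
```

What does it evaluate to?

Applying '-101 days' to 2059-08-27: counting 101 days back gives 2059-05-18.
Applying '-112 days' to 2059-05-18: counting 112 days back gives 2059-01-26.

2059-01-26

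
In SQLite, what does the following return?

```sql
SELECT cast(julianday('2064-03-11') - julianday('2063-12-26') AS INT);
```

76

5 days remain in December 2063 after the 26th (31 − 26).
January 2064: 31 days.
February 2064: 29 days (leap year).
Then 11 days into March 2064.
Total: 5 + 31 + 29 + 11 = 76.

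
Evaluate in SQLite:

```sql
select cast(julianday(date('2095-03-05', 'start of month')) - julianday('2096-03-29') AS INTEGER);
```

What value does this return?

-394

`start of month` rewinds 2095-03-05 to 2095-03-01.
30 days remain in March 2095 after the 1st (31 − 1).
Full months from April 2095 through February 2096 contribute their day counts.
Then 29 days into March 2096.
Total: 30 + 30 + 31 + 30 + 31 + 31 + 30 + 31 + 30 + 31 + 31 + 29 + 29 = 394.
The subtraction is earlier − later, so the result is −394 → -394.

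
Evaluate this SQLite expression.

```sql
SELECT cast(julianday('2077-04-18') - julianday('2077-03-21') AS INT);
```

28

10 days remain in March 2077 after the 21st (31 − 21).
Then 18 days into April 2077.
Total: 10 + 18 = 28.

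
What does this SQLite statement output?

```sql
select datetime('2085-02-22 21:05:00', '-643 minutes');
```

643 minutes = 10h 43m; -643 minutes from 2085-02-22 21:05:00 is 2085-02-22 10:22:00.

2085-02-22 10:22:00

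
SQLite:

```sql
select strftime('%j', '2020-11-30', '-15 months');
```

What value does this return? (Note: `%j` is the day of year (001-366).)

First apply '-15 months': 2020-11-30 → 2019-08-30.
Day-of-year for 2019-08-30: days since 2019-01-01 inclusive = 242, zero-padded to 242.

242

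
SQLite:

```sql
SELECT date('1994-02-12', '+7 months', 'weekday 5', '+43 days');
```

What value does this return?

Adding +7 months to 1994-02-12 gives 1994-09-12.
`weekday 5` advances to the next Friday; 1994-09-12 is a Monday, so it moves forward to 1994-09-16.
Applying '+43 days' to 1994-09-16: counting 43 days forward gives 1994-10-29.

1994-10-29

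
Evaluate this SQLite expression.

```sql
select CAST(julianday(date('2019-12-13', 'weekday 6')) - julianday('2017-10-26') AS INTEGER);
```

`weekday 6` advances to the next Saturday; 2019-12-13 is a Friday, so it moves forward to 2019-12-14.
5 days remain in October 2017 after the 26th (31 − 26).
Full months from November 2017 through November 2019 contribute their day counts.
Then 14 days into December 2019.
Total: 5 + 30 + 31 + 31 + 28 + 31 + 30 + 31 + 30 + 31 + 31 + 30 + 31 + 30 + 31 + 31 + 28 + 31 + 30 + 31 + 30 + 31 + 31 + 30 + 31 + 30 + 14 = 779.

779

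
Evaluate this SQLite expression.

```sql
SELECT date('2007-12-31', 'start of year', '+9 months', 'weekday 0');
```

`start of year` rewinds 2007-12-31 to 2007-01-01.
Adding +9 months to 2007-01-01 gives 2007-10-01.
`weekday 0` advances to the next Sunday; 2007-10-01 is a Monday, so it moves forward to 2007-10-07.

2007-10-07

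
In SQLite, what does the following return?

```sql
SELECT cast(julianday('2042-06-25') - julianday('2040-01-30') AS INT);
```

1 day remains in January 2040 after the 30th (31 − 30).
Full months from February 2040 through May 2042 contribute their day counts.
Then 25 days into June 2042.
Total: 1 + 29 + 31 + 30 + 31 + 30 + 31 + 31 + 30 + 31 + 30 + 31 + 31 + 28 + 31 + 30 + 31 + 30 + 31 + 31 + 30 + 31 + 30 + 31 + 31 + 28 + 31 + 30 + 31 + 25 = 877.

877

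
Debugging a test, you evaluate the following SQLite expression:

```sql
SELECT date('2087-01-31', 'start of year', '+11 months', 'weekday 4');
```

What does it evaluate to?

2087-12-04

`start of year` rewinds 2087-01-31 to 2087-01-01.
Adding +11 months to 2087-01-01 gives 2087-12-01.
`weekday 4` advances to the next Thursday; 2087-12-01 is a Monday, so it moves forward to 2087-12-04.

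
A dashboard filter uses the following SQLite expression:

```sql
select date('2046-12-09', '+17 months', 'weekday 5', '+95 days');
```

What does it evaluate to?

Adding +17 months to 2046-12-09 gives 2048-05-09.
`weekday 5` advances to the next Friday; 2048-05-09 is a Saturday, so it moves forward to 2048-05-15.
Applying '+95 days' to 2048-05-15: counting 95 days forward gives 2048-08-18.

2048-08-18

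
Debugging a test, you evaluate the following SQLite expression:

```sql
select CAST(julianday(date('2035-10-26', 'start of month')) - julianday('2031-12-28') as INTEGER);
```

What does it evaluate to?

`start of month` rewinds 2035-10-26 to 2035-10-01.
3 days remain in December 2031 after the 28th (31 − 28).
Full months from January 2032 through September 2035 contribute their day counts.
Then 1 day into October 2035.
Total: 3 + 31 + 29 + 31 + 30 + 31 + 30 + 31 + 31 + 30 + 31 + 30 + 31 + 31 + 28 + 31 + 30 + 31 + 30 + 31 + 31 + 30 + 31 + 30 + 31 + 31 + 28 + 31 + 30 + 31 + 30 + 31 + 31 + 30 + 31 + 30 + 31 + 31 + 28 + 31 + 30 + 31 + 30 + 31 + 31 + 30 + 1 = 1373.

1373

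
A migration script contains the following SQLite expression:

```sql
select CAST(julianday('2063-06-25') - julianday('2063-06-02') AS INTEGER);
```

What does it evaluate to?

Both dates are in June 2063: 25 − 2 = 23.

23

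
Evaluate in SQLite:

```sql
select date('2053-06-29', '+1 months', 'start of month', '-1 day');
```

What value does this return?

2053-06-30

Adding +1 month to 2053-06-29 gives 2053-07-29.
`start of month` rewinds 2053-07-29 to 2053-07-01.
Going back 1 day from 2053-07-01 reaches 2053-06-30 (last day of June, 30 days).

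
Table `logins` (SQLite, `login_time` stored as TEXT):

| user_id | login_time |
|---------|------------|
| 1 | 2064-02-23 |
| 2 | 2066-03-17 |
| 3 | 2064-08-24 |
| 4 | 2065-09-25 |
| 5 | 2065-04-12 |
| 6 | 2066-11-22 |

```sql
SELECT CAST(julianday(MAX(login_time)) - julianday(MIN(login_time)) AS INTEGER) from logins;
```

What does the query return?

1003

MIN = 2064-02-23, MAX = 2066-11-22.
6 days remain in February 2064 after the 23rd (29 − 23).
Full months from March 2064 through October 2066 contribute their day counts.
Then 22 days into November 2066.
Total: 6 + 31 + 30 + 31 + 30 + 31 + 31 + 30 + 31 + 30 + 31 + 31 + 28 + 31 + 30 + 31 + 30 + 31 + 31 + 30 + 31 + 30 + 31 + 31 + 28 + 31 + 30 + 31 + 30 + 31 + 31 + 30 + 31 + 22 = 1003.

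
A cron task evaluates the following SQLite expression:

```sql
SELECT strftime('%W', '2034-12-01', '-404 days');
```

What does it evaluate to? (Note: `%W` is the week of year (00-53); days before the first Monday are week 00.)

42

First apply '-404 days': 2034-12-01 → 2033-10-23.
2033-10-23 is a Sunday. SQLite's %W counts Mondays since the year started; the result is 42.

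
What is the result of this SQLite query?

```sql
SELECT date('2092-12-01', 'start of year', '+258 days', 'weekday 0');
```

2092-09-21

`start of year` rewinds 2092-12-01 to 2092-01-01.
Applying '+258 days' to 2092-01-01: counting 258 days forward gives 2092-09-15.
`weekday 0` advances to the next Sunday; 2092-09-15 is a Monday, so it moves forward to 2092-09-21.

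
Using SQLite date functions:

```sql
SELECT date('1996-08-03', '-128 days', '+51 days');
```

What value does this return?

Applying '-128 days' to 1996-08-03: counting 128 days back gives 1996-03-28.
Applying '+51 days' to 1996-03-28: counting 51 days forward gives 1996-05-18.

1996-05-18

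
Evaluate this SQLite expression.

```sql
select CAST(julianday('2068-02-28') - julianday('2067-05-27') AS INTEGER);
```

4 days remain in May 2067 after the 27th (31 − 27).
Full months from June 2067 through January 2068 contribute their day counts.
Then 28 days into February 2068.
Total: 4 + 30 + 31 + 31 + 30 + 31 + 30 + 31 + 31 + 28 = 277.

277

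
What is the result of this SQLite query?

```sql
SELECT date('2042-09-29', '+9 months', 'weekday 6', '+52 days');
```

2043-08-25

Adding +9 months to 2042-09-29 gives 2043-06-29.
`weekday 6` advances to the next Saturday; 2043-06-29 is a Monday, so it moves forward to 2043-07-04.
Applying '+52 days' to 2043-07-04: counting 52 days forward gives 2043-08-25.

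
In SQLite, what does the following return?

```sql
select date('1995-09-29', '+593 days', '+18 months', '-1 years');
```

1997-11-14

Applying '+593 days' to 1995-09-29: counting 593 days forward gives 1997-05-14.
Adding +18 months to 1997-05-14 gives 1998-11-14.
Adding -1 year to 1998-11-14 gives 1997-11-14.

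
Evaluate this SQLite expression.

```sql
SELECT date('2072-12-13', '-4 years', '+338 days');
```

Adding -4 years to 2072-12-13 gives 2068-12-13.
Applying '+338 days' to 2068-12-13: counting 338 days forward gives 2069-11-16.

2069-11-16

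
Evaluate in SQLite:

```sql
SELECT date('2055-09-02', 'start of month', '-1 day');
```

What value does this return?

2055-08-31

`start of month` rewinds 2055-09-02 to 2055-09-01.
Going back 1 day from 2055-09-01 reaches 2055-08-31 (last day of August, 31 days).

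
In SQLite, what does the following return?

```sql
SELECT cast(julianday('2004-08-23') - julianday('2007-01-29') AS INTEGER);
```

-889

8 days remain in August 2004 after the 23rd (31 − 23).
Full months from September 2004 through December 2006 contribute their day counts.
Then 29 days into January 2007.
Total: 8 + 30 + 31 + 30 + 31 + 31 + 28 + 31 + 30 + 31 + 30 + 31 + 31 + 30 + 31 + 30 + 31 + 31 + 28 + 31 + 30 + 31 + 30 + 31 + 31 + 30 + 31 + 30 + 31 + 29 = 889.
The subtraction is earlier − later, so the result is −889 → -889.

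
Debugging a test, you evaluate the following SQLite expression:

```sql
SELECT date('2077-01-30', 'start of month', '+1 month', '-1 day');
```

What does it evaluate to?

`start of month` rewinds 2077-01-30 to 2077-01-01.
Adding +1 month to 2077-01-01 gives 2077-02-01.
Going back 1 day from 2077-02-01 reaches 2077-01-31 (last day of January, 31 days).

2077-01-31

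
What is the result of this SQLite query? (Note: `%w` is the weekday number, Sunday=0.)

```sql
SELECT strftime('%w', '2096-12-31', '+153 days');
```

0

First apply '+153 days': 2096-12-31 → 2097-06-02.
2097-06-02 is a Sunday; with Sunday=0 that is 0.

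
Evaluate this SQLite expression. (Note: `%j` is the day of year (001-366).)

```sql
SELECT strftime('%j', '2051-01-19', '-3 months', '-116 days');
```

176

First apply '-3 months', '-116 days': 2051-01-19 → 2050-06-25.
Day-of-year for 2050-06-25: days since 2050-01-01 inclusive = 176, zero-padded to 176.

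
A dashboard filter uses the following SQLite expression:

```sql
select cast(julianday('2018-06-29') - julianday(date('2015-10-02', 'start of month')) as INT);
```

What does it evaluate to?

1002

`start of month` rewinds 2015-10-02 to 2015-10-01.
30 days remain in October 2015 after the 1st (31 − 1).
Full months from November 2015 through May 2018 contribute their day counts.
Then 29 days into June 2018.
Total: 30 + 30 + 31 + 31 + 29 + 31 + 30 + 31 + 30 + 31 + 31 + 30 + 31 + 30 + 31 + 31 + 28 + 31 + 30 + 31 + 30 + 31 + 31 + 30 + 31 + 30 + 31 + 31 + 28 + 31 + 30 + 31 + 29 = 1002.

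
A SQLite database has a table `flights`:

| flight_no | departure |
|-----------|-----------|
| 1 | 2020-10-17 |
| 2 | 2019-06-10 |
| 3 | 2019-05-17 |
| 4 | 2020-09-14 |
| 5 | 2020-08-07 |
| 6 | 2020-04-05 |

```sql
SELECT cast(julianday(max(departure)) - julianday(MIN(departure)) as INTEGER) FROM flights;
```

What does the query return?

519

MIN = 2019-05-17, MAX = 2020-10-17.
14 days remain in May 2019 after the 17th (31 − 17).
Full months from June 2019 through September 2020 contribute their day counts.
Then 17 days into October 2020.
Total: 14 + 30 + 31 + 31 + 30 + 31 + 30 + 31 + 31 + 29 + 31 + 30 + 31 + 30 + 31 + 31 + 30 + 17 = 519.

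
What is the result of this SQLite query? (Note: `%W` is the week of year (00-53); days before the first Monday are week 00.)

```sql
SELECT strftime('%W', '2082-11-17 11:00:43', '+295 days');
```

36

First apply '+295 days': 2082-11-17 11:00:43 → 2083-09-08 11:00:43.
2083-09-08 is a Wednesday. SQLite's %W counts Mondays since the year started; the result is 36.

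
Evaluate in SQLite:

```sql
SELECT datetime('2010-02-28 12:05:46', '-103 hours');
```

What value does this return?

-103 hours from 2010-02-28 12:05:46 is 2010-02-24 05:05:46 (crosses midnight).

2010-02-24 05:05:46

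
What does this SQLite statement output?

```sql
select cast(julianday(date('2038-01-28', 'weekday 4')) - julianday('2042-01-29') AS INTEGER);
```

-1462

`weekday 4` advances to the next Thursday; 2038-01-28 is already a Thursday, so it stays at 2038-01-28.
3 days remain in January 2038 after the 28th (31 − 28).
Full months from February 2038 through December 2041 contribute their day counts.
Then 29 days into January 2042.
Total: 3 + 28 + 31 + 30 + 31 + 30 + 31 + 31 + 30 + 31 + 30 + 31 + 31 + 28 + 31 + 30 + 31 + 30 + 31 + 31 + 30 + 31 + 30 + 31 + 31 + 29 + 31 + 30 + 31 + 30 + 31 + 31 + 30 + 31 + 30 + 31 + 31 + 28 + 31 + 30 + 31 + 30 + 31 + 31 + 30 + 31 + 30 + 31 + 29 = 1462.
The subtraction is earlier − later, so the result is −1462 → -1462.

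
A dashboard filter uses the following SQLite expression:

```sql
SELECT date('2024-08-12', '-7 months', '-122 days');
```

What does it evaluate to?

2023-09-12

Adding -7 months to 2024-08-12 gives 2024-01-12.
Applying '-122 days' to 2024-01-12: counting 122 days back gives 2023-09-12.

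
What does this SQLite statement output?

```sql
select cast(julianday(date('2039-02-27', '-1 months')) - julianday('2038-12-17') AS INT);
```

41

Adding -1 month to 2039-02-27 gives 2039-01-27.
14 days remain in December 2038 after the 17th (31 − 17).
Then 27 days into January 2039.
Total: 14 + 27 = 41.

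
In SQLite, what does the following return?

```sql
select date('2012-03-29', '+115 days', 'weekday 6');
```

Applying '+115 days' to 2012-03-29: counting 115 days forward gives 2012-07-22.
`weekday 6` advances to the next Saturday; 2012-07-22 is a Sunday, so it moves forward to 2012-07-28.

2012-07-28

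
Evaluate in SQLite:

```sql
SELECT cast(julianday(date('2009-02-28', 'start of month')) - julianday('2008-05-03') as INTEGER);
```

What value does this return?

`start of month` rewinds 2009-02-28 to 2009-02-01.
28 days remain in May 2008 after the 3rd (31 − 3).
Full months from June 2008 through January 2009 contribute their day counts.
Then 1 day into February 2009.
Total: 28 + 30 + 31 + 31 + 30 + 31 + 30 + 31 + 31 + 1 = 274.

274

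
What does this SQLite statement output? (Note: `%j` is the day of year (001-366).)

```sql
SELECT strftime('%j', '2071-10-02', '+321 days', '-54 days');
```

177

First apply '+321 days', '-54 days': 2071-10-02 → 2072-06-25.
Day-of-year for 2072-06-25: days since 2072-01-01 inclusive = 177, zero-padded to 177.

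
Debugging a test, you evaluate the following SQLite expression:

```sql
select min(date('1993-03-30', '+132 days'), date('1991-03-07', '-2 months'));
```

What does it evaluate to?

1991-01-07

date('1993-03-30', '+132 days') → 1993-08-09.
date('1991-03-07', '-2 months') → 1991-01-07.
Earlier of the two is 1991-01-07.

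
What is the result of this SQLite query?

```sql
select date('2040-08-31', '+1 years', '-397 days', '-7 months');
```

2039-12-30

Adding +1 year to 2040-08-31 gives 2041-08-31.
Applying '-397 days' to 2041-08-31: counting 397 days back gives 2040-07-30.
Adding -7 months to 2040-07-30 gives 2039-12-30.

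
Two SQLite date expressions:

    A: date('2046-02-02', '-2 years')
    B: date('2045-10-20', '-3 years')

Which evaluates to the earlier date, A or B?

A = 2044-02-02.
B = 2042-10-20.
B is earlier.

B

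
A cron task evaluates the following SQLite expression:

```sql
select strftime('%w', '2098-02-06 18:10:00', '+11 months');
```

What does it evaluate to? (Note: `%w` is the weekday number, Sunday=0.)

First apply '+11 months': 2098-02-06 18:10:00 → 2099-01-06 18:10:00.
2099-01-06 is a Tuesday; with Sunday=0 that is 2.

2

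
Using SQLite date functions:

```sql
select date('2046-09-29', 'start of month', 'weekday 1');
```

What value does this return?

`start of month` rewinds 2046-09-29 to 2046-09-01.
`weekday 1` advances to the next Monday; 2046-09-01 is a Saturday, so it moves forward to 2046-09-03.

2046-09-03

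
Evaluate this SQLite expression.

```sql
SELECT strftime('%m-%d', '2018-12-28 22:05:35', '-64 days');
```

10-25

First apply '-64 days': 2018-12-28 22:05:35 → 2018-10-25 22:05:35.
`%m-%d` extracts the month-day: 10-25.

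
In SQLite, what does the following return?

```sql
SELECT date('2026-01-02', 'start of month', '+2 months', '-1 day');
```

2026-02-28

`start of month` rewinds 2026-01-02 to 2026-01-01.
Adding +2 months to 2026-01-01 gives 2026-03-01.
Going back 1 day from 2026-03-01 reaches 2026-02-28 (last day of February, 28 days).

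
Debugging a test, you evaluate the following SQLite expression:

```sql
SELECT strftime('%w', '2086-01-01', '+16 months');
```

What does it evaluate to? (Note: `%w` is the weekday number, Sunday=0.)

4

First apply '+16 months': 2086-01-01 → 2087-05-01.
2087-05-01 is a Thursday; with Sunday=0 that is 4.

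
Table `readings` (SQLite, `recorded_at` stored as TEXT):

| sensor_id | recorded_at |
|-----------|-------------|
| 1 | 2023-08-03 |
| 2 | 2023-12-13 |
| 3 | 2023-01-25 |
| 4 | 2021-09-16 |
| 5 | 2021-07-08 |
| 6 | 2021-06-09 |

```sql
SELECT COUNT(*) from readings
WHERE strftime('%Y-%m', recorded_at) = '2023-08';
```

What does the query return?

1

Rows with year-month 2023-08: 2023-08-03 → 1.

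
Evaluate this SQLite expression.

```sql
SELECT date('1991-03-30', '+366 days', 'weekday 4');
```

Applying '+366 days' to 1991-03-30: counting 366 days forward gives 1992-03-30.
`weekday 4` advances to the next Thursday; 1992-03-30 is a Monday, so it moves forward to 1992-04-02.

1992-04-02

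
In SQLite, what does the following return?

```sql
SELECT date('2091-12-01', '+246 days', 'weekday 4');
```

2092-08-07

Applying '+246 days' to 2091-12-01: counting 246 days forward gives 2092-08-03.
`weekday 4` advances to the next Thursday; 2092-08-03 is a Sunday, so it moves forward to 2092-08-07.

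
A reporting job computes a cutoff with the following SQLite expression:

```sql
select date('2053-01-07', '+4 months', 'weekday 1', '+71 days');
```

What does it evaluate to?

2053-07-22

Adding +4 months to 2053-01-07 gives 2053-05-07.
`weekday 1` advances to the next Monday; 2053-05-07 is a Wednesday, so it moves forward to 2053-05-12.
Applying '+71 days' to 2053-05-12: counting 71 days forward gives 2053-07-22.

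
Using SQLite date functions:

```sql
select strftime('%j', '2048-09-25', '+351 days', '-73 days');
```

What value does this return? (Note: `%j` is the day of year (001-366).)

First apply '+351 days', '-73 days': 2048-09-25 → 2049-06-30.
Day-of-year for 2049-06-30: days since 2049-01-01 inclusive = 181, zero-padded to 181.

181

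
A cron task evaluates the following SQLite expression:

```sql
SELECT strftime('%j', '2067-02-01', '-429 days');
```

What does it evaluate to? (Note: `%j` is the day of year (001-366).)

First apply '-429 days': 2067-02-01 → 2065-11-29.
Day-of-year for 2065-11-29: days since 2065-01-01 inclusive = 333, zero-padded to 333.

333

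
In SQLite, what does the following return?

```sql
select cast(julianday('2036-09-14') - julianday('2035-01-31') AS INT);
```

0 days remain in January 2035 after the 31st (31 − 31).
Full months from February 2035 through August 2036 contribute their day counts.
Then 14 days into September 2036.
Total: 0 + 28 + 31 + 30 + 31 + 30 + 31 + 31 + 30 + 31 + 30 + 31 + 31 + 29 + 31 + 30 + 31 + 30 + 31 + 31 + 14 = 592.

592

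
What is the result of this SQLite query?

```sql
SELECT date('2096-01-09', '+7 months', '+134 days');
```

Adding +7 months to 2096-01-09 gives 2096-08-09.
Applying '+134 days' to 2096-08-09: counting 134 days forward gives 2096-12-21.

2096-12-21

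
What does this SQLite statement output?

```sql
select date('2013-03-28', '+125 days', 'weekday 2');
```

2013-08-06

Applying '+125 days' to 2013-03-28: counting 125 days forward gives 2013-07-31.
`weekday 2` advances to the next Tuesday; 2013-07-31 is a Wednesday, so it moves forward to 2013-08-06.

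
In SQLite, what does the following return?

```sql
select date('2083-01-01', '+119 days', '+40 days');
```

2083-06-09

Applying '+119 days' to 2083-01-01: counting 119 days forward gives 2083-04-30.
April 2083 has 30 days; 0 remain after the 30th, so 1 days reach 2083-05-01.
May 2083 has 31 days; 30 remain after the 1st, so 31 days reach 2083-06-01.
Advancing 8 more days within June lands on 2083-06-09.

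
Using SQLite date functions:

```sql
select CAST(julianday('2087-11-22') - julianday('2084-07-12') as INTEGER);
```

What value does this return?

19 days remain in July 2084 after the 12th (31 − 12).
Full months from August 2084 through October 2087 contribute their day counts.
Then 22 days into November 2087.
Total: 19 + 31 + 30 + 31 + 30 + 31 + 31 + 28 + 31 + 30 + 31 + 30 + 31 + 31 + 30 + 31 + 30 + 31 + 31 + 28 + 31 + 30 + 31 + 30 + 31 + 31 + 30 + 31 + 30 + 31 + 31 + 28 + 31 + 30 + 31 + 30 + 31 + 31 + 30 + 31 + 22 = 1228.

1228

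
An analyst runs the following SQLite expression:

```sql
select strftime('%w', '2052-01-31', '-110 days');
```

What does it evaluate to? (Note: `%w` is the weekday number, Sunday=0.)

First apply '-110 days': 2052-01-31 → 2051-10-13.
2051-10-13 is a Friday; with Sunday=0 that is 5.

5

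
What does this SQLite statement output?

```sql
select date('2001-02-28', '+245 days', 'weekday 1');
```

Applying '+245 days' to 2001-02-28: counting 245 days forward gives 2001-10-31.
`weekday 1` advances to the next Monday; 2001-10-31 is a Wednesday, so it moves forward to 2001-11-05.

2001-11-05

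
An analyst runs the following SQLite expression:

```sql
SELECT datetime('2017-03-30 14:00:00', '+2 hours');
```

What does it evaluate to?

2017-03-30 16:00:00

+2 hours from 2017-03-30 14:00:00 is 2017-03-30 16:00:00.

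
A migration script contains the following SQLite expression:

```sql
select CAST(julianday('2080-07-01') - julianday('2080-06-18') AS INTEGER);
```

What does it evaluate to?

13

12 days remain in June 2080 after the 18th (30 − 18).
Then 1 day into July 2080.
Total: 12 + 1 = 13.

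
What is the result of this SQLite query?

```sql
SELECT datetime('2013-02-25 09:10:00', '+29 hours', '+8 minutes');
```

2013-02-26 14:18:00

+29 hours from 2013-02-25 09:10:00 is 2013-02-26 14:10:00 (crosses midnight).
+8 minutes from 2013-02-26 14:10:00 is 2013-02-26 14:18:00.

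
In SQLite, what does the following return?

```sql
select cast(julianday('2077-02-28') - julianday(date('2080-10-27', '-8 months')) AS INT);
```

-1094

Adding -8 months to 2080-10-27 gives 2080-02-27.
0 days remain in February 2077 after the 28th (28 − 28).
Full months from March 2077 through January 2080 contribute their day counts.
Then 27 days into February 2080.
Total: 0 + 31 + 30 + 31 + 30 + 31 + 31 + 30 + 31 + 30 + 31 + 31 + 28 + 31 + 30 + 31 + 30 + 31 + 31 + 30 + 31 + 30 + 31 + 31 + 28 + 31 + 30 + 31 + 30 + 31 + 31 + 30 + 31 + 30 + 31 + 31 + 27 = 1094.
The subtraction is earlier − later, so the result is −1094 → -1094.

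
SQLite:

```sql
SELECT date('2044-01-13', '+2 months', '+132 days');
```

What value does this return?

Adding +2 months to 2044-01-13 gives 2044-03-13.
Applying '+132 days' to 2044-03-13: counting 132 days forward gives 2044-07-23.

2044-07-23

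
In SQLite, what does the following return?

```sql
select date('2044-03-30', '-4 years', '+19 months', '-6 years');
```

2035-10-30

Adding -4 years to 2044-03-30 gives 2040-03-30.
Adding +19 months to 2040-03-30 gives 2041-10-30.
Adding -6 years to 2041-10-30 gives 2035-10-30.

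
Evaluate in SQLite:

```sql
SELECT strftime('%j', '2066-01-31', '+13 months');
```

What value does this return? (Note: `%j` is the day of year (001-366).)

First apply '+13 months': 2066-01-31 → 2067-03-03.
Day-of-year for 2067-03-03: days since 2067-01-01 inclusive = 62, zero-padded to 062.

062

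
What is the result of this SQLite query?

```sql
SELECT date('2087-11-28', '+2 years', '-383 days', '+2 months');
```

Adding +2 years to 2087-11-28 gives 2089-11-28.
Applying '-383 days' to 2089-11-28: counting 383 days back gives 2088-11-10.
Adding +2 months to 2088-11-10 gives 2089-01-10.

2089-01-10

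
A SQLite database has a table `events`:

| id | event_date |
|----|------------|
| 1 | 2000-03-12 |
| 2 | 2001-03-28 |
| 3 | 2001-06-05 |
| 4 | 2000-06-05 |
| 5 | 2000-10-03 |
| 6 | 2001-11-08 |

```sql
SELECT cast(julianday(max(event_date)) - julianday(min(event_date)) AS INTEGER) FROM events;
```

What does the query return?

MIN = 2000-03-12, MAX = 2001-11-08.
19 days remain in March 2000 after the 12th (31 − 12).
Full months from April 2000 through October 2001 contribute their day counts.
Then 8 days into November 2001.
Total: 19 + 30 + 31 + 30 + 31 + 31 + 30 + 31 + 30 + 31 + 31 + 28 + 31 + 30 + 31 + 30 + 31 + 31 + 30 + 31 + 8 = 606.

606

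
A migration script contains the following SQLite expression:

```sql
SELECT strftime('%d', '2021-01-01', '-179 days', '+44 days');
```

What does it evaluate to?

First apply '-179 days', '+44 days': 2021-01-01 → 2020-08-19.
`%d` extracts the 2-digit day of month: 19.

19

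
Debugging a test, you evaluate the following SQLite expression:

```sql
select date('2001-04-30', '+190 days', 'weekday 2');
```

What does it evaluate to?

Applying '+190 days' to 2001-04-30: counting 190 days forward gives 2001-11-06.
`weekday 2` advances to the next Tuesday; 2001-11-06 is already a Tuesday, so it stays at 2001-11-06.

2001-11-06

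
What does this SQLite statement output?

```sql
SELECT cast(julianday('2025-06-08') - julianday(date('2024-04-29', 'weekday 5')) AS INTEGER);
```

`weekday 5` advances to the next Friday; 2024-04-29 is a Monday, so it moves forward to 2024-05-03.
28 days remain in May 2024 after the 3rd (31 − 3).
Full months from June 2024 through May 2025 contribute their day counts.
Then 8 days into June 2025.
Total: 28 + 30 + 31 + 31 + 30 + 31 + 30 + 31 + 31 + 28 + 31 + 30 + 31 + 8 = 401.

401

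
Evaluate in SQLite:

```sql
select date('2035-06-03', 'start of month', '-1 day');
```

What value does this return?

`start of month` rewinds 2035-06-03 to 2035-06-01.
Going back 1 day from 2035-06-01 reaches 2035-05-31 (last day of May, 31 days).

2035-05-31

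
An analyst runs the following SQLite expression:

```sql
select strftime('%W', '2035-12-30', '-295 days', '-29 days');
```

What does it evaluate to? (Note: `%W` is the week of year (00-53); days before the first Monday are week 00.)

06

First apply '-295 days', '-29 days': 2035-12-30 → 2035-02-09.
2035-02-09 is a Friday. SQLite's %W counts Mondays since the year started; the result is 06.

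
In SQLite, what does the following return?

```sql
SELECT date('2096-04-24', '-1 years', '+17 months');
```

2096-09-24

Adding -1 year to 2096-04-24 gives 2095-04-24.
Adding +17 months to 2095-04-24 gives 2096-09-24.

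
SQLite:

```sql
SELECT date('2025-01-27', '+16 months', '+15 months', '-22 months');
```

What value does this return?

2025-10-27

Adding +16 months to 2025-01-27 gives 2026-05-27.
Adding +15 months to 2026-05-27 gives 2027-08-27.
Adding -22 months to 2027-08-27 gives 2025-10-27.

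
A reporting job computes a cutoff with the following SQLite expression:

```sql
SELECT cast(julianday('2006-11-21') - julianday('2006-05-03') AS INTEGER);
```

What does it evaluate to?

28 days remain in May 2006 after the 3rd (31 − 3).
June 2006: 30 days.
July 2006: 31 days.
August 2006: 31 days.
September 2006: 30 days.
October 2006: 31 days.
Then 21 days into November 2006.
Total: 28 + 30 + 31 + 31 + 30 + 31 + 21 = 202.

202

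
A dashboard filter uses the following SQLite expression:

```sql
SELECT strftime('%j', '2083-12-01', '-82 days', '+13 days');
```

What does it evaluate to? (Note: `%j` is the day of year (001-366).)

First apply '-82 days', '+13 days': 2083-12-01 → 2083-09-23.
Day-of-year for 2083-09-23: days since 2083-01-01 inclusive = 266, zero-padded to 266.

266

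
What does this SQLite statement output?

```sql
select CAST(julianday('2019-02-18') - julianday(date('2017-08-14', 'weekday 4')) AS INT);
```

`weekday 4` advances to the next Thursday; 2017-08-14 is a Monday, so it moves forward to 2017-08-17.
14 days remain in August 2017 after the 17th (31 − 17).
Full months from September 2017 through January 2019 contribute their day counts.
Then 18 days into February 2019.
Total: 14 + 30 + 31 + 30 + 31 + 31 + 28 + 31 + 30 + 31 + 30 + 31 + 31 + 30 + 31 + 30 + 31 + 31 + 18 = 550.

550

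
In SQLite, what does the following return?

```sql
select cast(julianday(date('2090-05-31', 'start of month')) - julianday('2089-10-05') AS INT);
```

208

`start of month` rewinds 2090-05-31 to 2090-05-01.
26 days remain in October 2089 after the 5th (31 − 5).
Full months from November 2089 through April 2090 contribute their day counts.
Then 1 day into May 2090.
Total: 26 + 30 + 31 + 31 + 28 + 31 + 30 + 1 = 208.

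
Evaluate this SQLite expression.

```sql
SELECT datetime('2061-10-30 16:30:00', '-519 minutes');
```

519 minutes = 8h 39m; -519 minutes from 2061-10-30 16:30:00 is 2061-10-30 07:51:00.

2061-10-30 07:51:00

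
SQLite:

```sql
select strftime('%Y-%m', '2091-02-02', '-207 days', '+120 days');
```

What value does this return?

First apply '-207 days', '+120 days': 2091-02-02 → 2090-11-07.
`%Y-%m` extracts the year-month: 2090-11.

2090-11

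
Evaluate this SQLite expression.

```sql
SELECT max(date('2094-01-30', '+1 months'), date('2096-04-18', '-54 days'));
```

date('2094-01-30', '+1 months') → 2094-03-02.
date('2096-04-18', '-54 days') → 2096-02-24.
Later of the two is 2096-02-24.

2096-02-24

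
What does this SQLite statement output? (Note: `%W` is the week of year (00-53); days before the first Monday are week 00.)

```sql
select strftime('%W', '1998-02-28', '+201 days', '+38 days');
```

42

First apply '+201 days', '+38 days': 1998-02-28 → 1998-10-25.
1998-10-25 is a Sunday. SQLite's %W counts Mondays since the year started; the result is 42.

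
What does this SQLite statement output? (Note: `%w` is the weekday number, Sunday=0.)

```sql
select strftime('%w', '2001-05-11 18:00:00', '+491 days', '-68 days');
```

First apply '+491 days', '-68 days': 2001-05-11 18:00:00 → 2002-07-08 18:00:00.
2002-07-08 is a Monday; with Sunday=0 that is 1.

1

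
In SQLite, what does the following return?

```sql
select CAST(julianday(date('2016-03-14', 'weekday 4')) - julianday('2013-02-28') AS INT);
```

`weekday 4` advances to the next Thursday; 2016-03-14 is a Monday, so it moves forward to 2016-03-17.
0 days remain in February 2013 after the 28th (28 − 28).
Full months from March 2013 through February 2016 contribute their day counts.
Then 17 days into March 2016.
Total: 0 + 31 + 30 + 31 + 30 + 31 + 31 + 30 + 31 + 30 + 31 + 31 + 28 + 31 + 30 + 31 + 30 + 31 + 31 + 30 + 31 + 30 + 31 + 31 + 28 + 31 + 30 + 31 + 30 + 31 + 31 + 30 + 31 + 30 + 31 + 31 + 29 + 17 = 1113.

1113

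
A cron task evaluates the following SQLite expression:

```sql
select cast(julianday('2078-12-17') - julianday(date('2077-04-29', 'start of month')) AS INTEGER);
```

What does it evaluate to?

`start of month` rewinds 2077-04-29 to 2077-04-01.
29 days remain in April 2077 after the 1st (30 − 1).
Full months from May 2077 through November 2078 contribute their day counts.
Then 17 days into December 2078.
Total: 29 + 31 + 30 + 31 + 31 + 30 + 31 + 30 + 31 + 31 + 28 + 31 + 30 + 31 + 30 + 31 + 31 + 30 + 31 + 30 + 17 = 625.

625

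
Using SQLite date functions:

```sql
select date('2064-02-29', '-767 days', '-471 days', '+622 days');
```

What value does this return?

Applying '-767 days' to 2064-02-29: counting 767 days back gives 2062-01-23.
Applying '-471 days' to 2062-01-23: counting 471 days back gives 2060-10-09.
Applying '+622 days' to 2060-10-09: counting 622 days forward gives 2062-06-23.

2062-06-23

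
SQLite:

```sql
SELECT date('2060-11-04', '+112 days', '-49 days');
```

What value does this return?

Applying '+112 days' to 2060-11-04: counting 112 days forward gives 2061-02-24.
Applying '-49 days' to 2061-02-24: counting 49 days back gives 2061-01-06.

2061-01-06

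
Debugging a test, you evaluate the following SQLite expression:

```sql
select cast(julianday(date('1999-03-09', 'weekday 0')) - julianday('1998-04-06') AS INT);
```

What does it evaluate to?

342

`weekday 0` advances to the next Sunday; 1999-03-09 is a Tuesday, so it moves forward to 1999-03-14.
24 days remain in April 1998 after the 6th (30 − 6).
Full months from May 1998 through February 1999 contribute their day counts.
Then 14 days into March 1999.
Total: 24 + 31 + 30 + 31 + 31 + 30 + 31 + 30 + 31 + 31 + 28 + 14 = 342.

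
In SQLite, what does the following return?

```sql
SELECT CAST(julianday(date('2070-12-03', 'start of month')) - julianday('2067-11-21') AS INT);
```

1106

`start of month` rewinds 2070-12-03 to 2070-12-01.
9 days remain in November 2067 after the 21st (30 − 21).
Full months from December 2067 through November 2070 contribute their day counts.
Then 1 day into December 2070.
Total: 9 + 31 + 31 + 29 + 31 + 30 + 31 + 30 + 31 + 31 + 30 + 31 + 30 + 31 + 31 + 28 + 31 + 30 + 31 + 30 + 31 + 31 + 30 + 31 + 30 + 31 + 31 + 28 + 31 + 30 + 31 + 30 + 31 + 31 + 30 + 31 + 30 + 1 = 1106.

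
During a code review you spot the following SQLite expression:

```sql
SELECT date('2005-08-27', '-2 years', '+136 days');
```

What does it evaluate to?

Adding -2 years to 2005-08-27 gives 2003-08-27.
Applying '+136 days' to 2003-08-27: counting 136 days forward gives 2004-01-10.

2004-01-10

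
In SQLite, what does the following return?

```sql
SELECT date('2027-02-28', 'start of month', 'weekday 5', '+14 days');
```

`start of month` rewinds 2027-02-28 to 2027-02-01.
`weekday 5` advances to the next Friday; 2027-02-01 is a Monday, so it moves forward to 2027-02-05.
Advancing 14 more days within February lands on 2027-02-19.

2027-02-19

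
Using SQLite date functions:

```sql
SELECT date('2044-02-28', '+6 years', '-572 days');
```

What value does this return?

2048-08-05

Adding +6 years to 2044-02-28 gives 2050-02-28.
Applying '-572 days' to 2050-02-28: counting 572 days back gives 2048-08-05.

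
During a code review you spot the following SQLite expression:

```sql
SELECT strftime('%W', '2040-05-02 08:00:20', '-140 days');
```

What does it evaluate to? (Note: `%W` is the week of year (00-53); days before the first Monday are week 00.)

First apply '-140 days': 2040-05-02 08:00:20 → 2039-12-14 08:00:20.
2039-12-14 is a Wednesday. SQLite's %W counts Mondays since the year started; the result is 50.

50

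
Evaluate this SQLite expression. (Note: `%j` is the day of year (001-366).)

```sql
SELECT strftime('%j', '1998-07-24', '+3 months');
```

First apply '+3 months': 1998-07-24 → 1998-10-24.
Day-of-year for 1998-10-24: days since 1998-01-01 inclusive = 297, zero-padded to 297.

297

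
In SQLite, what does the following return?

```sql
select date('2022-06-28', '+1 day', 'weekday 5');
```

2022-07-01

Advancing 1 more day within June lands on 2022-06-29.
`weekday 5` advances to the next Friday; 2022-06-29 is a Wednesday, so it moves forward to 2022-07-01.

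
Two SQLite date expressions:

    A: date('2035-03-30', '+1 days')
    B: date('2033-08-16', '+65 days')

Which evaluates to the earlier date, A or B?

B

A = 2035-03-31.
B = 2033-10-20.
B is earlier.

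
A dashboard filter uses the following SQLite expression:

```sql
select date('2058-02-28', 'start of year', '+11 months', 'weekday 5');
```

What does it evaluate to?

`start of year` rewinds 2058-02-28 to 2058-01-01.
Adding +11 months to 2058-01-01 gives 2058-12-01.
`weekday 5` advances to the next Friday; 2058-12-01 is a Sunday, so it moves forward to 2058-12-06.

2058-12-06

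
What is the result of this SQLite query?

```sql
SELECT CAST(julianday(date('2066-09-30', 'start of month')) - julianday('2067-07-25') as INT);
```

-327

`start of month` rewinds 2066-09-30 to 2066-09-01.
29 days remain in September 2066 after the 1st (30 − 1).
Full months from October 2066 through June 2067 contribute their day counts.
Then 25 days into July 2067.
Total: 29 + 31 + 30 + 31 + 31 + 28 + 31 + 30 + 31 + 30 + 25 = 327.
The subtraction is earlier − later, so the result is −327 → -327.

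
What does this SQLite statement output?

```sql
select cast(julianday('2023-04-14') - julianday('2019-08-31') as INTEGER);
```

0 days remain in August 2019 after the 31st (31 − 31).
Full months from September 2019 through March 2023 contribute their day counts.
Then 14 days into April 2023.
Total: 0 + 30 + 31 + 30 + 31 + 31 + 29 + 31 + 30 + 31 + 30 + 31 + 31 + 30 + 31 + 30 + 31 + 31 + 28 + 31 + 30 + 31 + 30 + 31 + 31 + 30 + 31 + 30 + 31 + 31 + 28 + 31 + 30 + 31 + 30 + 31 + 31 + 30 + 31 + 30 + 31 + 31 + 28 + 31 + 14 = 1322.

1322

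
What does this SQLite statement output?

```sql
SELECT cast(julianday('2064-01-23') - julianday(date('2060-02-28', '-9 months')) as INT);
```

Adding -9 months to 2060-02-28 gives 2059-05-28.
3 days remain in May 2059 after the 28th (31 − 28).
Full months from June 2059 through December 2063 contribute their day counts.
Then 23 days into January 2064.
Total: 3 + 30 + 31 + 31 + 30 + 31 + 30 + 31 + 31 + 29 + 31 + 30 + 31 + 30 + 31 + 31 + 30 + 31 + 30 + 31 + 31 + 28 + 31 + 30 + 31 + 30 + 31 + 31 + 30 + 31 + 30 + 31 + 31 + 28 + 31 + 30 + 31 + 30 + 31 + 31 + 30 + 31 + 30 + 31 + 31 + 28 + 31 + 30 + 31 + 30 + 31 + 31 + 30 + 31 + 30 + 31 + 23 = 1701.

1701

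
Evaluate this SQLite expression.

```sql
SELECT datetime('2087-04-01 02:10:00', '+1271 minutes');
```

1271 minutes = 21h 11m; +1271 minutes from 2087-04-01 02:10:00 is 2087-04-01 23:21:00.

2087-04-01 23:21:00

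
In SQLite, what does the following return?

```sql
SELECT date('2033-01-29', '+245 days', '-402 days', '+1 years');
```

2033-08-25

Applying '+245 days' to 2033-01-29: counting 245 days forward gives 2033-10-01.
Applying '-402 days' to 2033-10-01: counting 402 days back gives 2032-08-25.
Adding +1 year to 2032-08-25 gives 2033-08-25.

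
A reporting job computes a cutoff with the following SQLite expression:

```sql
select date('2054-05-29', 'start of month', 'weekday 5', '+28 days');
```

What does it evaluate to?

`start of month` rewinds 2054-05-29 to 2054-05-01.
`weekday 5` advances to the next Friday; 2054-05-01 is already a Friday, so it stays at 2054-05-01.
Advancing 28 more days within May lands on 2054-05-29.

2054-05-29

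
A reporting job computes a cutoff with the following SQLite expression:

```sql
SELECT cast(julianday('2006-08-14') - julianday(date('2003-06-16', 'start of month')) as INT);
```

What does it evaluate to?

1170

`start of month` rewinds 2003-06-16 to 2003-06-01.
29 days remain in June 2003 after the 1st (30 − 1).
Full months from July 2003 through July 2006 contribute their day counts.
Then 14 days into August 2006.
Total: 29 + 31 + 31 + 30 + 31 + 30 + 31 + 31 + 29 + 31 + 30 + 31 + 30 + 31 + 31 + 30 + 31 + 30 + 31 + 31 + 28 + 31 + 30 + 31 + 30 + 31 + 31 + 30 + 31 + 30 + 31 + 31 + 28 + 31 + 30 + 31 + 30 + 31 + 14 = 1170.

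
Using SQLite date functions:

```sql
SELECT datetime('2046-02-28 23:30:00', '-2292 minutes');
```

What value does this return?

2292 minutes = 38h 12m; -2292 minutes from 2046-02-28 23:30:00 is 2046-02-27 09:18:00 (crosses midnight).

2046-02-27 09:18:00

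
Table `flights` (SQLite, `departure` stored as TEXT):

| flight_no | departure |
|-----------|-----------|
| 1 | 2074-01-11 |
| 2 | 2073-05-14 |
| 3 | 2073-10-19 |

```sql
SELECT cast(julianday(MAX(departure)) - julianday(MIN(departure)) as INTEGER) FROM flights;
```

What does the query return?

MIN = 2073-05-14, MAX = 2074-01-11.
17 days remain in May 2073 after the 14th (31 − 14).
Full months from June 2073 through December 2073 contribute their day counts.
Then 11 days into January 2074.
Total: 17 + 30 + 31 + 31 + 30 + 31 + 30 + 31 + 11 = 242.

242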